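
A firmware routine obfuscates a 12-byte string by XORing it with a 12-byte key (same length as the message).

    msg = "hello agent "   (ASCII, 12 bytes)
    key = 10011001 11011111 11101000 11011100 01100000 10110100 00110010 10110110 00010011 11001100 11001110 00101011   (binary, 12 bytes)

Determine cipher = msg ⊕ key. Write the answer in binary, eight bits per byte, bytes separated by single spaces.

11110001 10111010 10000100 10110000 00001111 10010100 01010011 11010001 01110110 10100010 10111010 00001011

XOR is its own inverse, so applying the key byte-wise gives the result directly.
01101000 xor 10011001 = 11110001
01100101 xor 11011111 = 10111010
01101100 xor 11101000 = 10000100
01101100 xor 11011100 = 10110000
01101111 xor 01100000 = 00001111
00100000 xor 10110100 = 10010100
01100001 xor 00110010 = 01010011
01100111 xor 10110110 = 11010001
01100101 xor 00010011 = 01110110
01101110 xor 11001100 = 10100010
01110100 xor 11001110 = 10111010
00100000 xor 00101011 = 00001011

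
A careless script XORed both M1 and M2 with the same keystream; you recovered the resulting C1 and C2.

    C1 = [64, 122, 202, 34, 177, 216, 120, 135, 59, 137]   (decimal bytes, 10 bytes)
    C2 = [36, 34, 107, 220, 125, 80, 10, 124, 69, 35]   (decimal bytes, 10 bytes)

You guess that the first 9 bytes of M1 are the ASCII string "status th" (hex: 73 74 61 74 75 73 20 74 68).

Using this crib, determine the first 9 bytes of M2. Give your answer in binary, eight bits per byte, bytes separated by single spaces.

First, C1 ⊕ C2 = (M1 ⊕ K) ⊕ (M2 ⊕ K) = M1 ⊕ M2, so the key drops out. Then M2 = (M1 ⊕ M2) ⊕ M1 over the first 9 bytes.
byte 0: (40 ⊕ 24) ⊕ 73 = 64 ⊕ 73 = 17
byte 1: (7a ⊕ 22) ⊕ 74 = 58 ⊕ 74 = 2c
byte 2: (ca ⊕ 6b) ⊕ 61 = a1 ⊕ 61 = c0
byte 3: (22 ⊕ dc) ⊕ 74 = fe ⊕ 74 = 8a
byte 4: (b1 ⊕ 7d) ⊕ 75 = cc ⊕ 75 = b9
byte 5: (d8 ⊕ 50) ⊕ 73 = 88 ⊕ 73 = fb
byte 6: (78 ⊕ 0a) ⊕ 20 = 72 ⊕ 20 = 52
byte 7: (87 ⊕ 7c) ⊕ 74 = fb ⊕ 74 = 8f
byte 8: (3b ⊕ 45) ⊕ 68 = 7e ⊕ 68 = 16

00010111 00101100 11000000 10001010 10111001 11111011 01010010 10001111 00010110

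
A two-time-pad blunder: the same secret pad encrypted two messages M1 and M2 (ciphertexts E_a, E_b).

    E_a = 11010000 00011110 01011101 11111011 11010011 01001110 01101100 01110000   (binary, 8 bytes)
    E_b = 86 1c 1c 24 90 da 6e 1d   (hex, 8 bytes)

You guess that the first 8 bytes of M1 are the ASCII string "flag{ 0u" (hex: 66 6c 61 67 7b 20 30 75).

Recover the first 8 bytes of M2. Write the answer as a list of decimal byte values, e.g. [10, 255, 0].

First, E_a ⊕ E_b = (M1 ⊕ K) ⊕ (M2 ⊕ K) = M1 ⊕ M2, so the key drops out. Then M2 = (M1 ⊕ M2) ⊕ M1 over the first 8 bytes.
byte 0: (d0 xor 86) xor 66 = 56 xor 66 = 30
byte 1: (1e xor 1c) xor 6c = 02 xor 6c = 6e
byte 2: (5d xor 1c) xor 61 = 41 xor 61 = 20
byte 3: (fb xor 24) xor 67 = df xor 67 = b8
byte 4: (d3 xor 90) xor 7b = 43 xor 7b = 38
byte 5: (4e xor da) xor 20 = 94 xor 20 = b4
byte 6: (6c xor 6e) xor 30 = 02 xor 30 = 32
byte 7: (70 xor 1d) xor 75 = 6d xor 75 = 18

[48, 110, 32, 184, 56, 180, 50, 24]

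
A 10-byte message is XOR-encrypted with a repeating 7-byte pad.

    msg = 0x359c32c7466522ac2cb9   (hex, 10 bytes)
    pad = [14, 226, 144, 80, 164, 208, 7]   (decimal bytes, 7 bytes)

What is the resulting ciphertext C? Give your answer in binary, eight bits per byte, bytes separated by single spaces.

00111011 01111110 10100010 10010111 11100010 10110101 00100101 10100010 11001110 00101001

The 7-byte key repeats, so the effective keystream is 0e e2 90 50 a4 d0 07 0e e2 90.
byte 0: 00110101 XOR 00001110 = 00111011
byte 1: 10011100 XOR 11100010 = 01111110
byte 2: 00110010 XOR 10010000 = 10100010
byte 3: 11000111 XOR 01010000 = 10010111
byte 4: 01000110 XOR 10100100 = 11100010
byte 5: 01100101 XOR 11010000 = 10110101
byte 6: 00100010 XOR 00000111 = 00100101
byte 7: 10101100 XOR 00001110 = 10100010
byte 8: 00101100 XOR 11100010 = 11001110
byte 9: 10111001 XOR 10010000 = 00101001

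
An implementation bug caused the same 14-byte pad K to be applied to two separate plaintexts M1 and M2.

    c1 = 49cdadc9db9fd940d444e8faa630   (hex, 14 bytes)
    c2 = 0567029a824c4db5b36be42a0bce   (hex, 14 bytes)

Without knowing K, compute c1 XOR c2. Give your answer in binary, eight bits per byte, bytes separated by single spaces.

01001100 10101010 10101111 01010011 01011001 11010011 10010100 11110101 01100111 00101111 00001100 11010000 10101101 11111110

c1 ⊕ c2 = (M1 ⊕ K) ⊕ (M2 ⊕ K) = M1 ⊕ M2 — the shared key cancels under XOR.
01001001 ^ 00000101 = 01001100
11001101 ^ 01100111 = 10101010
10101101 ^ 00000010 = 10101111
11001001 ^ 10011010 = 01010011
11011011 ^ 10000010 = 01011001
10011111 ^ 01001100 = 11010011
11011001 ^ 01001101 = 10010100
01000000 ^ 10110101 = 11110101
11010100 ^ 10110011 = 01100111
01000100 ^ 01101011 = 00101111
11101000 ^ 11100100 = 00001100
11111010 ^ 00101010 = 11010000
10100110 ^ 00001011 = 10101101
00110000 ^ 11001110 = 11111110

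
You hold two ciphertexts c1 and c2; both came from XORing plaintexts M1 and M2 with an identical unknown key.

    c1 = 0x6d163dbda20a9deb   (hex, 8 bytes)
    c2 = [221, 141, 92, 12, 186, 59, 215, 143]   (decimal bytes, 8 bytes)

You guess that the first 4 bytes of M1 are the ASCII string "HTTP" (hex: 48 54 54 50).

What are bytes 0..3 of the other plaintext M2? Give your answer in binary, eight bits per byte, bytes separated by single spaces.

First, c1 ⊕ c2 = (M1 ⊕ K) ⊕ (M2 ⊕ K) = M1 ⊕ M2, so the key drops out. Then M2 = (M1 ⊕ M2) ⊕ M1 over the first 4 bytes.
byte 0: (6d XOR dd) XOR 48 = b0 XOR 48 = f8
byte 1: (16 XOR 8d) XOR 54 = 9b XOR 54 = cf
byte 2: (3d XOR 5c) XOR 54 = 61 XOR 54 = 35
byte 3: (bd XOR 0c) XOR 50 = b1 XOR 50 = e1

11111000 11001111 00110101 11100001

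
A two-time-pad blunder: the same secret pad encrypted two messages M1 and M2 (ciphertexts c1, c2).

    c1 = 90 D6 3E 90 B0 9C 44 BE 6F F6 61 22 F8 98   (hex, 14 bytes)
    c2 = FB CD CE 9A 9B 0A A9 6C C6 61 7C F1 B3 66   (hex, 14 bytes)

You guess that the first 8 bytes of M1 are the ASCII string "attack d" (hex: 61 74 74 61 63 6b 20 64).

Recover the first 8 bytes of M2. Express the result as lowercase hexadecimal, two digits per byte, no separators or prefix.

0a6f846b48fdcdb6

First, c1 ⊕ c2 = (M1 ⊕ K) ⊕ (M2 ⊕ K) = M1 ⊕ M2, so the key drops out. Then M2 = (M1 ⊕ M2) ⊕ M1 over the first 8 bytes.
byte 0: (90 ^ fb) ^ 61 = 6b ^ 61 = 0a
byte 1: (d6 ^ cd) ^ 74 = 1b ^ 74 = 6f
byte 2: (3e ^ ce) ^ 74 = f0 ^ 74 = 84
byte 3: (90 ^ 9a) ^ 61 = 0a ^ 61 = 6b
byte 4: (b0 ^ 9b) ^ 63 = 2b ^ 63 = 48
byte 5: (9c ^ 0a) ^ 6b = 96 ^ 6b = fd
byte 6: (44 ^ a9) ^ 20 = ed ^ 20 = cd
byte 7: (be ^ 6c) ^ 64 = d2 ^ 64 = b6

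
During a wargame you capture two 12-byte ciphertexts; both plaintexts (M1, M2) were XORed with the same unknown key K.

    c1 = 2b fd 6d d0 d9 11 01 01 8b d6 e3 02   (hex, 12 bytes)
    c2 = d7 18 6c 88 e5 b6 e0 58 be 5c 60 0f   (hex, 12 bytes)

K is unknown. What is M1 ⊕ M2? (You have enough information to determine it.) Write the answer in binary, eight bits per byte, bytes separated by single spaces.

c1 ⊕ c2 = (M1 ⊕ K) ⊕ (M2 ⊕ K) = M1 ⊕ M2 — the shared key cancels under XOR.
 43 ⊕ 215 = 252
253 ⊕  24 = 229
109 ⊕ 108 =   1
208 ⊕ 136 =  88
217 ⊕ 229 =  60
 17 ⊕ 182 = 167
  1 ⊕ 224 = 225
  1 ⊕  88 =  89
139 ⊕ 190 =  53
214 ⊕  92 = 138
227 ⊕  96 = 131
  2 ⊕  15 =  13

11111100 11100101 00000001 01011000 00111100 10100111 11100001 01011001 00110101 10001010 10000011 00001101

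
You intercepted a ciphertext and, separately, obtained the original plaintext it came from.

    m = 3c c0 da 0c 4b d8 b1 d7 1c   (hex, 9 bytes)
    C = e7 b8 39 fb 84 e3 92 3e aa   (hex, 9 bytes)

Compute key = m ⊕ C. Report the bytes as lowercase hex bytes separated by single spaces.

Since C = m ⊕ key, XORing both sides with m gives key = m ⊕ C.
3c ^ e7 = db
c0 ^ b8 = 78
da ^ 39 = e3
0c ^ fb = f7
4b ^ 84 = cf
d8 ^ e3 = 3b
b1 ^ 92 = 23
d7 ^ 3e = e9
1c ^ aa = b6

db 78 e3 f7 cf 3b 23 e9 b6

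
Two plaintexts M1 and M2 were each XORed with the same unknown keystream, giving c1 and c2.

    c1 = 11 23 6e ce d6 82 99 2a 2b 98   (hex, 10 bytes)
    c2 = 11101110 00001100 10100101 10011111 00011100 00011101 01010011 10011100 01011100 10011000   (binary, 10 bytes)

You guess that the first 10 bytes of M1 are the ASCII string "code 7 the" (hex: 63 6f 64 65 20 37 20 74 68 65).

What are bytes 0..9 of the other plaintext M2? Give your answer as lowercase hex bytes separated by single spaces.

First, c1 ⊕ c2 = (M1 ⊕ K) ⊕ (M2 ⊕ K) = M1 ⊕ M2, so the key drops out. Then M2 = (M1 ⊕ M2) ⊕ M1 over the first 10 bytes.
byte 0: (11 XOR ee) XOR 63 = ff XOR 63 = 9c
byte 1: (23 XOR 0c) XOR 6f = 2f XOR 6f = 40
byte 2: (6e XOR a5) XOR 64 = cb XOR 64 = af
byte 3: (ce XOR 9f) XOR 65 = 51 XOR 65 = 34
byte 4: (d6 XOR 1c) XOR 20 = ca XOR 20 = ea
byte 5: (82 XOR 1d) XOR 37 = 9f XOR 37 = a8
byte 6: (99 XOR 53) XOR 20 = ca XOR 20 = ea
byte 7: (2a XOR 9c) XOR 74 = b6 XOR 74 = c2
byte 8: (2b XOR 5c) XOR 68 = 77 XOR 68 = 1f
byte 9: (98 XOR 98) XOR 65 = 00 XOR 65 = 65

9c 40 af 34 ea a8 ea c2 1f 65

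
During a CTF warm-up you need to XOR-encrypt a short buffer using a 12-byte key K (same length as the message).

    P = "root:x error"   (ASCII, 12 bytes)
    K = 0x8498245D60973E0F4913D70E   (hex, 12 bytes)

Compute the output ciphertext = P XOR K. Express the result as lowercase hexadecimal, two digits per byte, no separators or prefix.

f6f74b295aef1e6a3b61b87c

01110010 xor 10000100 = 11110110
01101111 xor 10011000 = 11110111
01101111 xor 00100100 = 01001011
01110100 xor 01011101 = 00101001
00111010 xor 01100000 = 01011010
01111000 xor 10010111 = 11101111
00100000 xor 00111110 = 00011110
01100101 xor 00001111 = 01101010
01110010 xor 01001001 = 00111011
01110010 xor 00010011 = 01100001
01101111 xor 11010111 = 10111000
01110010 xor 00001110 = 01111100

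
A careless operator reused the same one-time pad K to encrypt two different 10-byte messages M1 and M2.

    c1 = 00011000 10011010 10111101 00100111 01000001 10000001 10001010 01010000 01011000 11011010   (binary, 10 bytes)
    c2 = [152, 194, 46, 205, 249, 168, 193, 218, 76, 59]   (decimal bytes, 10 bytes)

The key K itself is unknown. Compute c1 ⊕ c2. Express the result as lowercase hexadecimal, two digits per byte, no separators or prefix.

c1 ⊕ c2 = (M1 ⊕ K) ⊕ (M2 ⊕ K) = M1 ⊕ M2 — the shared key cancels under XOR.
byte 0:  24 xor 152 = 128
byte 1: 154 xor 194 =  88
byte 2: 189 xor  46 = 147
byte 3:  39 xor 205 = 234
byte 4:  65 xor 249 = 184
byte 5: 129 xor 168 =  41
byte 6: 138 xor 193 =  75
byte 7:  80 xor 218 = 138
byte 8:  88 xor  76 =  20
byte 9: 218 xor  59 = 225

805893eab8294b8a14e1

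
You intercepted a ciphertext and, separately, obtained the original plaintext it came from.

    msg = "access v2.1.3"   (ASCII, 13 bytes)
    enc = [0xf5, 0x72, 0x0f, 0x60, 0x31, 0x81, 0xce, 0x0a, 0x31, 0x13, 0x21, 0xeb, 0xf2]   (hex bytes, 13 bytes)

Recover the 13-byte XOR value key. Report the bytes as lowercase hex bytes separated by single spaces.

94 11 6c 05 42 f2 ee 7c 03 3d 10 c5 c1

Since enc = msg ⊕ key, XORing both sides with msg gives key = msg ⊕ enc.
 97 ⊕ 245 = 148
 99 ⊕ 114 =  17
 99 ⊕  15 = 108
101 ⊕  96 =   5
115 ⊕  49 =  66
115 ⊕ 129 = 242
 32 ⊕ 206 = 238
118 ⊕  10 = 124
 50 ⊕  49 =   3
 46 ⊕  19 =  61
 49 ⊕  33 =  16
 46 ⊕ 235 = 197
 51 ⊕ 242 = 193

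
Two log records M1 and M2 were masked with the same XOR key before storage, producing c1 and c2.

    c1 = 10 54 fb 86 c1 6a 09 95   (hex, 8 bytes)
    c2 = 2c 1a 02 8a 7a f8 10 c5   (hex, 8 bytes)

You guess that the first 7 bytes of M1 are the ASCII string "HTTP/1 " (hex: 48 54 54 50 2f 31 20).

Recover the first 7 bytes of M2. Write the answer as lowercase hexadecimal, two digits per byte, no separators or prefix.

First, c1 ⊕ c2 = (M1 ⊕ K) ⊕ (M2 ⊕ K) = M1 ⊕ M2, so the key drops out. Then M2 = (M1 ⊕ M2) ⊕ M1 over the first 7 bytes.
byte 0: (10 ⊕ 2c) ⊕ 48 = 3c ⊕ 48 = 74
byte 1: (54 ⊕ 1a) ⊕ 54 = 4e ⊕ 54 = 1a
byte 2: (fb ⊕ 02) ⊕ 54 = f9 ⊕ 54 = ad
byte 3: (86 ⊕ 8a) ⊕ 50 = 0c ⊕ 50 = 5c
byte 4: (c1 ⊕ 7a) ⊕ 2f = bb ⊕ 2f = 94
byte 5: (6a ⊕ f8) ⊕ 31 = 92 ⊕ 31 = a3
byte 6: (09 ⊕ 10) ⊕ 20 = 19 ⊕ 20 = 39

741aad5c94a339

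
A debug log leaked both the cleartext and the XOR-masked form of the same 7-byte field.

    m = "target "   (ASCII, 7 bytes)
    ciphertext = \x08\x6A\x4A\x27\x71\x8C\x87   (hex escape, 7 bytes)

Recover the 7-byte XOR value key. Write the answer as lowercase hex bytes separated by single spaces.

Since ciphertext = m ⊕ key, XORing both sides with m gives key = m ⊕ ciphertext.
byte 0: 74 ^ 08 = 7c
byte 1: 61 ^ 6a = 0b
byte 2: 72 ^ 4a = 38
byte 3: 67 ^ 27 = 40
byte 4: 65 ^ 71 = 14
byte 5: 74 ^ 8c = f8
byte 6: 20 ^ 87 = a7

7c 0b 38 40 14 f8 a7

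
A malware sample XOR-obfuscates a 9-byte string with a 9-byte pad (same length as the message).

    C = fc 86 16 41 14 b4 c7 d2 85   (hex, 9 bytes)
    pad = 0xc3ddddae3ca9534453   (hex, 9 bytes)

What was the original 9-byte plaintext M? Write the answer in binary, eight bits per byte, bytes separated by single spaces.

XOR is its own inverse, so applying the key byte-wise gives the result directly.
fc xor c3 = 3f
86 xor dd = 5b
16 xor dd = cb
41 xor ae = ef
14 xor 3c = 28
b4 xor a9 = 1d
c7 xor 53 = 94
d2 xor 44 = 96
85 xor 53 = d6

00111111 01011011 11001011 11101111 00101000 00011101 10010100 10010110 11010110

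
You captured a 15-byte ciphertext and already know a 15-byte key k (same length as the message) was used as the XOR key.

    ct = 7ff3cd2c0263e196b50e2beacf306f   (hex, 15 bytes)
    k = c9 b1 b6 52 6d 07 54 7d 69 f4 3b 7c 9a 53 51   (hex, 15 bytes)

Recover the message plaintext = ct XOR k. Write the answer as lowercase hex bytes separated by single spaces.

XOR is its own inverse, so applying the key byte-wise gives the result directly.
7f ^ c9 = b6
f3 ^ b1 = 42
cd ^ b6 = 7b
2c ^ 52 = 7e
02 ^ 6d = 6f
63 ^ 07 = 64
e1 ^ 54 = b5
96 ^ 7d = eb
b5 ^ 69 = dc
0e ^ f4 = fa
2b ^ 3b = 10
ea ^ 7c = 96
cf ^ 9a = 55
30 ^ 53 = 63
6f ^ 51 = 3e

b6 42 7b 7e 6f 64 b5 eb dc fa 10 96 55 63 3e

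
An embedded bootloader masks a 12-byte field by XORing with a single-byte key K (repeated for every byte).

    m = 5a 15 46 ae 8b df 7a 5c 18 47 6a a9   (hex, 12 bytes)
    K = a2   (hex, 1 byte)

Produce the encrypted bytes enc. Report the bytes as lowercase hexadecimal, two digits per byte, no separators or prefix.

The 1-byte key repeats, so the effective keystream is a2 a2 a2 a2 a2 a2 a2 a2 a2 a2 a2 a2.
byte 0: 5a XOR a2 = f8
byte 1: 15 XOR a2 = b7
byte 2: 46 XOR a2 = e4
byte 3: ae XOR a2 = 0c
byte 4: 8b XOR a2 = 29
byte 5: df XOR a2 = 7d
byte 6: 7a XOR a2 = d8
byte 7: 5c XOR a2 = fe
byte 8: 18 XOR a2 = ba
byte 9: 47 XOR a2 = e5
byte 10: 6a XOR a2 = c8
byte 11: a9 XOR a2 = 0b

f8b7e40c297dd8febae5c80b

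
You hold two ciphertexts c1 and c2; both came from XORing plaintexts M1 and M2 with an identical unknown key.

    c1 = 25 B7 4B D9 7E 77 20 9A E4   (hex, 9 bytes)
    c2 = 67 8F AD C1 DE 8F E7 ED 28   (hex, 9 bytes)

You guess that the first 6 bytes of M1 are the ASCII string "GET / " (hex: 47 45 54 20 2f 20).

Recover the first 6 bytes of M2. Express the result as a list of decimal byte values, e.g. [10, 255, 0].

First, c1 ⊕ c2 = (M1 ⊕ K) ⊕ (M2 ⊕ K) = M1 ⊕ M2, so the key drops out. Then M2 = (M1 ⊕ M2) ⊕ M1 over the first 6 bytes.
byte 0: (25 ⊕ 67) ⊕ 47 = 42 ⊕ 47 = 05
byte 1: (b7 ⊕ 8f) ⊕ 45 = 38 ⊕ 45 = 7d
byte 2: (4b ⊕ ad) ⊕ 54 = e6 ⊕ 54 = b2
byte 3: (d9 ⊕ c1) ⊕ 20 = 18 ⊕ 20 = 38
byte 4: (7e ⊕ de) ⊕ 2f = a0 ⊕ 2f = 8f
byte 5: (77 ⊕ 8f) ⊕ 20 = f8 ⊕ 20 = d8

[5, 125, 178, 56, 143, 216]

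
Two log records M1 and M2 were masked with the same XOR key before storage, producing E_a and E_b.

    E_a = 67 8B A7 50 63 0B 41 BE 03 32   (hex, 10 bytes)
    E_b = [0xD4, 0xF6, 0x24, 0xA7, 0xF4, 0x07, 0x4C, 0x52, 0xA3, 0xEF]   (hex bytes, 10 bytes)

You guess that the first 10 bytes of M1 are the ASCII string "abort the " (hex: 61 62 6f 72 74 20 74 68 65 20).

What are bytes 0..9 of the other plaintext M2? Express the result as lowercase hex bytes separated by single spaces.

d2 1f ec 85 e3 2c 79 84 c5 fd

First, E_a ⊕ E_b = (M1 ⊕ K) ⊕ (M2 ⊕ K) = M1 ⊕ M2, so the key drops out. Then M2 = (M1 ⊕ M2) ⊕ M1 over the first 10 bytes.
byte 0: (67 xor d4) xor 61 = b3 xor 61 = d2
byte 1: (8b xor f6) xor 62 = 7d xor 62 = 1f
byte 2: (a7 xor 24) xor 6f = 83 xor 6f = ec
byte 3: (50 xor a7) xor 72 = f7 xor 72 = 85
byte 4: (63 xor f4) xor 74 = 97 xor 74 = e3
byte 5: (0b xor 07) xor 20 = 0c xor 20 = 2c
byte 6: (41 xor 4c) xor 74 = 0d xor 74 = 79
byte 7: (be xor 52) xor 68 = ec xor 68 = 84
byte 8: (03 xor a3) xor 65 = a0 xor 65 = c5
byte 9: (32 xor ef) xor 20 = dd xor 20 = fd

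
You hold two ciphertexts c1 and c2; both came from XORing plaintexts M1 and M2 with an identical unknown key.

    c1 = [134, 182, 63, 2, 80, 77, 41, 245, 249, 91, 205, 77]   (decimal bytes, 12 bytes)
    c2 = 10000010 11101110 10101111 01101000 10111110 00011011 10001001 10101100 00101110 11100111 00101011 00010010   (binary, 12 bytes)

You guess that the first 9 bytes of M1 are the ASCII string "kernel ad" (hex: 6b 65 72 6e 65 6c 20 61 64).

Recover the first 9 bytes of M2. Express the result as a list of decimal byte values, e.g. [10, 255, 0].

First, c1 ⊕ c2 = (M1 ⊕ K) ⊕ (M2 ⊕ K) = M1 ⊕ M2, so the key drops out. Then M2 = (M1 ⊕ M2) ⊕ M1 over the first 9 bytes.
byte 0: (86 ⊕ 82) ⊕ 6b = 04 ⊕ 6b = 6f
byte 1: (b6 ⊕ ee) ⊕ 65 = 58 ⊕ 65 = 3d
byte 2: (3f ⊕ af) ⊕ 72 = 90 ⊕ 72 = e2
byte 3: (02 ⊕ 68) ⊕ 6e = 6a ⊕ 6e = 04
byte 4: (50 ⊕ be) ⊕ 65 = ee ⊕ 65 = 8b
byte 5: (4d ⊕ 1b) ⊕ 6c = 56 ⊕ 6c = 3a
byte 6: (29 ⊕ 89) ⊕ 20 = a0 ⊕ 20 = 80
byte 7: (f5 ⊕ ac) ⊕ 61 = 59 ⊕ 61 = 38
byte 8: (f9 ⊕ 2e) ⊕ 64 = d7 ⊕ 64 = b3

[111, 61, 226, 4, 139, 58, 128, 56, 179]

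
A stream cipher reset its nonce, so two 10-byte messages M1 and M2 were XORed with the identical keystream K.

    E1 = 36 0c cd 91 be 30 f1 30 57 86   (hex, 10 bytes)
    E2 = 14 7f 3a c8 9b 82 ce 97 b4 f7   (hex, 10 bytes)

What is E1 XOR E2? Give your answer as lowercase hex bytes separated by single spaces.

E1 ⊕ E2 = (M1 ⊕ K) ⊕ (M2 ⊕ K) = M1 ⊕ M2 — the shared key cancels under XOR.
 54 xor  20 =  34
 12 xor 127 = 115
205 xor  58 = 247
145 xor 200 =  89
190 xor 155 =  37
 48 xor 130 = 178
241 xor 206 =  63
 48 xor 151 = 167
 87 xor 180 = 227
134 xor 247 = 113

22 73 f7 59 25 b2 3f a7 e3 71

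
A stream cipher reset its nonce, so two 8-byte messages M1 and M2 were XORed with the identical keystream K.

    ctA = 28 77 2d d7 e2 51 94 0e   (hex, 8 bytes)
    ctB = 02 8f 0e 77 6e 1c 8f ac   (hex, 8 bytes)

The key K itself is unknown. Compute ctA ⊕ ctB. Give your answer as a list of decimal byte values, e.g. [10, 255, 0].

[42, 248, 35, 160, 140, 77, 27, 162]

ctA ⊕ ctB = (M1 ⊕ K) ⊕ (M2 ⊕ K) = M1 ⊕ M2 — the shared key cancels under XOR.
byte 0:  40 ^   2 =  42
byte 1: 119 ^ 143 = 248
byte 2:  45 ^  14 =  35
byte 3: 215 ^ 119 = 160
byte 4: 226 ^ 110 = 140
byte 5:  81 ^  28 =  77
byte 6: 148 ^ 143 =  27
byte 7:  14 ^ 172 = 162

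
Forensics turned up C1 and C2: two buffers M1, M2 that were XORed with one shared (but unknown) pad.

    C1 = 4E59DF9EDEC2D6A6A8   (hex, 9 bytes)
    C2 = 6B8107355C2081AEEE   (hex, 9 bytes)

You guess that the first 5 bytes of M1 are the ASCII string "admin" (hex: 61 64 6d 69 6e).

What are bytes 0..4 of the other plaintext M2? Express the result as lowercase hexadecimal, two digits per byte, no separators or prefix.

44bcb5c2ec

First, C1 ⊕ C2 = (M1 ⊕ K) ⊕ (M2 ⊕ K) = M1 ⊕ M2, so the key drops out. Then M2 = (M1 ⊕ M2) ⊕ M1 over the first 5 bytes.
byte 0: (4e ⊕ 6b) ⊕ 61 = 25 ⊕ 61 = 44
byte 1: (59 ⊕ 81) ⊕ 64 = d8 ⊕ 64 = bc
byte 2: (df ⊕ 07) ⊕ 6d = d8 ⊕ 6d = b5
byte 3: (9e ⊕ 35) ⊕ 69 = ab ⊕ 69 = c2
byte 4: (de ⊕ 5c) ⊕ 6e = 82 ⊕ 6e = ec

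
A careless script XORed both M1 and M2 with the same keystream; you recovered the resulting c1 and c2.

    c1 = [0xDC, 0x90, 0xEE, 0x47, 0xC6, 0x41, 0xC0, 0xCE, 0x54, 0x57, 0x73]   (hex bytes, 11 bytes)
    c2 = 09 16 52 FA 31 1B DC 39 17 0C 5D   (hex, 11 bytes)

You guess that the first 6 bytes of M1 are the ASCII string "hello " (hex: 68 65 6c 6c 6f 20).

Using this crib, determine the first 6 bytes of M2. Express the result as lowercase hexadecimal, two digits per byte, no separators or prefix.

bde3d0d1987a

First, c1 ⊕ c2 = (M1 ⊕ K) ⊕ (M2 ⊕ K) = M1 ⊕ M2, so the key drops out. Then M2 = (M1 ⊕ M2) ⊕ M1 over the first 6 bytes.
byte 0: (dc xor 09) xor 68 = d5 xor 68 = bd
byte 1: (90 xor 16) xor 65 = 86 xor 65 = e3
byte 2: (ee xor 52) xor 6c = bc xor 6c = d0
byte 3: (47 xor fa) xor 6c = bd xor 6c = d1
byte 4: (c6 xor 31) xor 6f = f7 xor 6f = 98
byte 5: (41 xor 1b) xor 20 = 5a xor 20 = 7a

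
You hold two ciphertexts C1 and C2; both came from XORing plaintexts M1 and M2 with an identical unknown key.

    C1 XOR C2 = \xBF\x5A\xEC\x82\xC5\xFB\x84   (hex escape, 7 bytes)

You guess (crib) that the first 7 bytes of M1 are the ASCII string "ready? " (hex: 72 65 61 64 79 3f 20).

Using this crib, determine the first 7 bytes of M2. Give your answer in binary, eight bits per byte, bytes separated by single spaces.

Since C1 ⊕ C2 = M1 ⊕ M2, XORing with the guessed M1 bytes yields the corresponding M2 bytes: M2 = (C1 ⊕ C2) ⊕ M1.
191 XOR 114 = 205
 90 XOR 101 =  63
236 XOR  97 = 141
130 XOR 100 = 230
197 XOR 121 = 188
251 XOR  63 = 196
132 XOR  32 = 164

11001101 00111111 10001101 11100110 10111100 11000100 10100100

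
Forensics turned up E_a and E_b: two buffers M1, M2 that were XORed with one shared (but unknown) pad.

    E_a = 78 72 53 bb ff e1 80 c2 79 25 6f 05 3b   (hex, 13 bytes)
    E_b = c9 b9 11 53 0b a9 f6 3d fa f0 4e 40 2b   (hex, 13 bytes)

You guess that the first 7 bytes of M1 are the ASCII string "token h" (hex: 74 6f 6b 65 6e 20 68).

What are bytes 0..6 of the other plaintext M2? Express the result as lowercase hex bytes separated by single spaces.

c5 a4 29 8d 9a 68 1e

First, E_a ⊕ E_b = (M1 ⊕ K) ⊕ (M2 ⊕ K) = M1 ⊕ M2, so the key drops out. Then M2 = (M1 ⊕ M2) ⊕ M1 over the first 7 bytes.
byte 0: (78 ⊕ c9) ⊕ 74 = b1 ⊕ 74 = c5
byte 1: (72 ⊕ b9) ⊕ 6f = cb ⊕ 6f = a4
byte 2: (53 ⊕ 11) ⊕ 6b = 42 ⊕ 6b = 29
byte 3: (bb ⊕ 53) ⊕ 65 = e8 ⊕ 65 = 8d
byte 4: (ff ⊕ 0b) ⊕ 6e = f4 ⊕ 6e = 9a
byte 5: (e1 ⊕ a9) ⊕ 20 = 48 ⊕ 20 = 68
byte 6: (80 ⊕ f6) ⊕ 68 = 76 ⊕ 68 = 1e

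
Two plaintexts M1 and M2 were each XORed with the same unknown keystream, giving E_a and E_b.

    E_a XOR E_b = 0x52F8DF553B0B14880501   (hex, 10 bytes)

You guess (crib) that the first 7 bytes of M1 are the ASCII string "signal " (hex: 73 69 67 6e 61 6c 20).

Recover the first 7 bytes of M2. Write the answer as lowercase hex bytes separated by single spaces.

Since E_a ⊕ E_b = M1 ⊕ M2, XORing with the guessed M1 bytes yields the corresponding M2 bytes: M2 = (E_a ⊕ E_b) ⊕ M1.
01010010 ^ 01110011 = 00100001
11111000 ^ 01101001 = 10010001
11011111 ^ 01100111 = 10111000
01010101 ^ 01101110 = 00111011
00111011 ^ 01100001 = 01011010
00001011 ^ 01101100 = 01100111
00010100 ^ 00100000 = 00110100

21 91 b8 3b 5a 67 34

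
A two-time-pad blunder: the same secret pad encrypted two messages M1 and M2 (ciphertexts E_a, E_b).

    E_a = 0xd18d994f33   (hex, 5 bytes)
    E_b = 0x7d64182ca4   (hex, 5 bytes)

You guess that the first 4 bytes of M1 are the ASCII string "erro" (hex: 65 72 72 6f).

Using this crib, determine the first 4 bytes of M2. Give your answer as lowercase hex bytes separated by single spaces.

First, E_a ⊕ E_b = (M1 ⊕ K) ⊕ (M2 ⊕ K) = M1 ⊕ M2, so the key drops out. Then M2 = (M1 ⊕ M2) ⊕ M1 over the first 4 bytes.
byte 0: (d1 XOR 7d) XOR 65 = ac XOR 65 = c9
byte 1: (8d XOR 64) XOR 72 = e9 XOR 72 = 9b
byte 2: (99 XOR 18) XOR 72 = 81 XOR 72 = f3
byte 3: (4f XOR 2c) XOR 6f = 63 XOR 6f = 0c

c9 9b f3 0c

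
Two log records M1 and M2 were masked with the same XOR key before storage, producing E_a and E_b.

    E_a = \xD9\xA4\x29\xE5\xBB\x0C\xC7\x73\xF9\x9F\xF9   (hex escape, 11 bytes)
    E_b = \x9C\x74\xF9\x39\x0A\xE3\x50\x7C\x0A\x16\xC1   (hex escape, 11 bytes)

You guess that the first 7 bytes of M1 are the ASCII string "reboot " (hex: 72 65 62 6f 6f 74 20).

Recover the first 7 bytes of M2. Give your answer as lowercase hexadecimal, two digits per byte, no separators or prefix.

37b5b2b3de9bb7

First, E_a ⊕ E_b = (M1 ⊕ K) ⊕ (M2 ⊕ K) = M1 ⊕ M2, so the key drops out. Then M2 = (M1 ⊕ M2) ⊕ M1 over the first 7 bytes.
byte 0: (d9 XOR 9c) XOR 72 = 45 XOR 72 = 37
byte 1: (a4 XOR 74) XOR 65 = d0 XOR 65 = b5
byte 2: (29 XOR f9) XOR 62 = d0 XOR 62 = b2
byte 3: (e5 XOR 39) XOR 6f = dc XOR 6f = b3
byte 4: (bb XOR 0a) XOR 6f = b1 XOR 6f = de
byte 5: (0c XOR e3) XOR 74 = ef XOR 74 = 9b
byte 6: (c7 XOR 50) XOR 20 = 97 XOR 20 = b7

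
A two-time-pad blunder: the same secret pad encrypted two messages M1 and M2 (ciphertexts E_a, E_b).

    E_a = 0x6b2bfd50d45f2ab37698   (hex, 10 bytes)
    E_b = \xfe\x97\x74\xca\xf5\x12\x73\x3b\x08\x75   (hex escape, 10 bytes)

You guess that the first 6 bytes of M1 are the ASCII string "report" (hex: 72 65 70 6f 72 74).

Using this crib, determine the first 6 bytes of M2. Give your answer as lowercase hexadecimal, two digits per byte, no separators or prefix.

e7d9f9f55339

First, E_a ⊕ E_b = (M1 ⊕ K) ⊕ (M2 ⊕ K) = M1 ⊕ M2, so the key drops out. Then M2 = (M1 ⊕ M2) ⊕ M1 over the first 6 bytes.
byte 0: (6b xor fe) xor 72 = 95 xor 72 = e7
byte 1: (2b xor 97) xor 65 = bc xor 65 = d9
byte 2: (fd xor 74) xor 70 = 89 xor 70 = f9
byte 3: (50 xor ca) xor 6f = 9a xor 6f = f5
byte 4: (d4 xor f5) xor 72 = 21 xor 72 = 53
byte 5: (5f xor 12) xor 74 = 4d xor 74 = 39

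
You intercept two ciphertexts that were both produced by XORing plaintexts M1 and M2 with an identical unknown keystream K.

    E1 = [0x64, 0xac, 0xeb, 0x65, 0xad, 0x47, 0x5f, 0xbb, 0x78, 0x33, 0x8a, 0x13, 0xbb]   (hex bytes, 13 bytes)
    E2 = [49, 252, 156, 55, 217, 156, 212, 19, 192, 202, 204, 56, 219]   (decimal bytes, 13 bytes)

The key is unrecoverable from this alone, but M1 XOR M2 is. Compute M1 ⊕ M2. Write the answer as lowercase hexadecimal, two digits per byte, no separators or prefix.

5550775274db8ba8b8f9462b60

E1 ⊕ E2 = (M1 ⊕ K) ⊕ (M2 ⊕ K) = M1 ⊕ M2 — the shared key cancels under XOR.
byte 0: 64 XOR 31 = 55
byte 1: ac XOR fc = 50
byte 2: eb XOR 9c = 77
byte 3: 65 XOR 37 = 52
byte 4: ad XOR d9 = 74
byte 5: 47 XOR 9c = db
byte 6: 5f XOR d4 = 8b
byte 7: bb XOR 13 = a8
byte 8: 78 XOR c0 = b8
byte 9: 33 XOR ca = f9
byte 10: 8a XOR cc = 46
byte 11: 13 XOR 38 = 2b
byte 12: bb XOR db = 60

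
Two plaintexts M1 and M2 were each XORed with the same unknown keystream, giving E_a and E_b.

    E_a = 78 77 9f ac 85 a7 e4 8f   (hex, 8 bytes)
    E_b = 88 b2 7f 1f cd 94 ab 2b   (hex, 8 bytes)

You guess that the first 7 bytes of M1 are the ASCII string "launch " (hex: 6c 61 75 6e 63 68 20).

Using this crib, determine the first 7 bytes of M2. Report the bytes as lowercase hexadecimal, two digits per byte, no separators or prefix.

9ca495dd2b5b6f

First, E_a ⊕ E_b = (M1 ⊕ K) ⊕ (M2 ⊕ K) = M1 ⊕ M2, so the key drops out. Then M2 = (M1 ⊕ M2) ⊕ M1 over the first 7 bytes.
byte 0: (78 xor 88) xor 6c = f0 xor 6c = 9c
byte 1: (77 xor b2) xor 61 = c5 xor 61 = a4
byte 2: (9f xor 7f) xor 75 = e0 xor 75 = 95
byte 3: (ac xor 1f) xor 6e = b3 xor 6e = dd
byte 4: (85 xor cd) xor 63 = 48 xor 63 = 2b
byte 5: (a7 xor 94) xor 68 = 33 xor 68 = 5b
byte 6: (e4 xor ab) xor 20 = 4f xor 20 = 6f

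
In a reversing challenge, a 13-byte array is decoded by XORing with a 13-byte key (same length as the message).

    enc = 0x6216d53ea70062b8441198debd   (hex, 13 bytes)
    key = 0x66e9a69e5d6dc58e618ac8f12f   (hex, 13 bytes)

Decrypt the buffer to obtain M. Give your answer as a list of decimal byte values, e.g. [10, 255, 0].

01100010 xor 01100110 = 00000100
00010110 xor 11101001 = 11111111
11010101 xor 10100110 = 01110011
00111110 xor 10011110 = 10100000
10100111 xor 01011101 = 11111010
00000000 xor 01101101 = 01101101
01100010 xor 11000101 = 10100111
10111000 xor 10001110 = 00110110
01000100 xor 01100001 = 00100101
00010001 xor 10001010 = 10011011
10011000 xor 11001000 = 01010000
11011110 xor 11110001 = 00101111
10111101 xor 00101111 = 10010010

[4, 255, 115, 160, 250, 109, 167, 54, 37, 155, 80, 47, 146]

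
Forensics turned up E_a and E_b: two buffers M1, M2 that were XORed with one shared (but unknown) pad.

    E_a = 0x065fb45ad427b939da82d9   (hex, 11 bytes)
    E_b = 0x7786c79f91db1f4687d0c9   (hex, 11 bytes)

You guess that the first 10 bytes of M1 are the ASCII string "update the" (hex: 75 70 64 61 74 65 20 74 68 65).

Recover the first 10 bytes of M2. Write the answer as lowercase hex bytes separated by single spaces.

04 a9 17 a4 31 99 86 0b 35 37

First, E_a ⊕ E_b = (M1 ⊕ K) ⊕ (M2 ⊕ K) = M1 ⊕ M2, so the key drops out. Then M2 = (M1 ⊕ M2) ⊕ M1 over the first 10 bytes.
byte 0: (06 ^ 77) ^ 75 = 71 ^ 75 = 04
byte 1: (5f ^ 86) ^ 70 = d9 ^ 70 = a9
byte 2: (b4 ^ c7) ^ 64 = 73 ^ 64 = 17
byte 3: (5a ^ 9f) ^ 61 = c5 ^ 61 = a4
byte 4: (d4 ^ 91) ^ 74 = 45 ^ 74 = 31
byte 5: (27 ^ db) ^ 65 = fc ^ 65 = 99
byte 6: (b9 ^ 1f) ^ 20 = a6 ^ 20 = 86
byte 7: (39 ^ 46) ^ 74 = 7f ^ 74 = 0b
byte 8: (da ^ 87) ^ 68 = 5d ^ 68 = 35
byte 9: (82 ^ d0) ^ 65 = 52 ^ 65 = 37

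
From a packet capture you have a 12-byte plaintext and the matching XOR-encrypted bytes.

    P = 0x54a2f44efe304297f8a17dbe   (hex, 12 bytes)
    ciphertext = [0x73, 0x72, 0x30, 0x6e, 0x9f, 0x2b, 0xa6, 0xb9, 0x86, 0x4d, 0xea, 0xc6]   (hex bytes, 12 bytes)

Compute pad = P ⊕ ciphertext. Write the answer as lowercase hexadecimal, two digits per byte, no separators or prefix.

Since ciphertext = P ⊕ pad, XORing both sides with P gives pad = P ⊕ ciphertext.
byte 0: 54 ⊕ 73 = 27
byte 1: a2 ⊕ 72 = d0
byte 2: f4 ⊕ 30 = c4
byte 3: 4e ⊕ 6e = 20
byte 4: fe ⊕ 9f = 61
byte 5: 30 ⊕ 2b = 1b
byte 6: 42 ⊕ a6 = e4
byte 7: 97 ⊕ b9 = 2e
byte 8: f8 ⊕ 86 = 7e
byte 9: a1 ⊕ 4d = ec
byte 10: 7d ⊕ ea = 97
byte 11: be ⊕ c6 = 78

27d0c420611be42e7eec9778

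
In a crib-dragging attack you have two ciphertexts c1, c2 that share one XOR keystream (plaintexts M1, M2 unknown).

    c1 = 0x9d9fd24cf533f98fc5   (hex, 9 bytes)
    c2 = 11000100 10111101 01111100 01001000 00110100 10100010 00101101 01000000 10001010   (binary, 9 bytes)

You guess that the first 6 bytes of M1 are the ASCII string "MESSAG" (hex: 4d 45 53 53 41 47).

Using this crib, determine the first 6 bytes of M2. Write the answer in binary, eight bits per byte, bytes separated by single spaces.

00010100 01100111 11111101 01010111 10000000 11010110

First, c1 ⊕ c2 = (M1 ⊕ K) ⊕ (M2 ⊕ K) = M1 ⊕ M2, so the key drops out. Then M2 = (M1 ⊕ M2) ⊕ M1 over the first 6 bytes.
byte 0: (9d xor c4) xor 4d = 59 xor 4d = 14
byte 1: (9f xor bd) xor 45 = 22 xor 45 = 67
byte 2: (d2 xor 7c) xor 53 = ae xor 53 = fd
byte 3: (4c xor 48) xor 53 = 04 xor 53 = 57
byte 4: (f5 xor 34) xor 41 = c1 xor 41 = 80
byte 5: (33 xor a2) xor 47 = 91 xor 47 = d6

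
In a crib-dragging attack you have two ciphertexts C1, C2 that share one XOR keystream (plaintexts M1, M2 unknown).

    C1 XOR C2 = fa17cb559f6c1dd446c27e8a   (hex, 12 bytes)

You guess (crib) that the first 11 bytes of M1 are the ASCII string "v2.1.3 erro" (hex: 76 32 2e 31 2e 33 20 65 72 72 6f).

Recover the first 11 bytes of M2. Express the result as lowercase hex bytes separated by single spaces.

Since C1 ⊕ C2 = M1 ⊕ M2, XORing with the guessed M1 bytes yields the corresponding M2 bytes: M2 = (C1 ⊕ C2) ⊕ M1.
11111010 xor 01110110 = 10001100
00010111 xor 00110010 = 00100101
11001011 xor 00101110 = 11100101
01010101 xor 00110001 = 01100100
10011111 xor 00101110 = 10110001
01101100 xor 00110011 = 01011111
00011101 xor 00100000 = 00111101
11010100 xor 01100101 = 10110001
01000110 xor 01110010 = 00110100
11000010 xor 01110010 = 10110000
01111110 xor 01101111 = 00010001

8c 25 e5 64 b1 5f 3d b1 34 b0 11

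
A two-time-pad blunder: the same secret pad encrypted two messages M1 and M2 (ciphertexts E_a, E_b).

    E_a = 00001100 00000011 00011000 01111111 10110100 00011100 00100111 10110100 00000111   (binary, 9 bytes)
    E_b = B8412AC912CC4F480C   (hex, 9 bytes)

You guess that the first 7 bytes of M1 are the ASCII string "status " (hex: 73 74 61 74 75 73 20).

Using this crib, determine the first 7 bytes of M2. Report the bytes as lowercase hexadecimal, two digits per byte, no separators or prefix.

c73653c2d3a348

First, E_a ⊕ E_b = (M1 ⊕ K) ⊕ (M2 ⊕ K) = M1 ⊕ M2, so the key drops out. Then M2 = (M1 ⊕ M2) ⊕ M1 over the first 7 bytes.
byte 0: (0c ⊕ b8) ⊕ 73 = b4 ⊕ 73 = c7
byte 1: (03 ⊕ 41) ⊕ 74 = 42 ⊕ 74 = 36
byte 2: (18 ⊕ 2a) ⊕ 61 = 32 ⊕ 61 = 53
byte 3: (7f ⊕ c9) ⊕ 74 = b6 ⊕ 74 = c2
byte 4: (b4 ⊕ 12) ⊕ 75 = a6 ⊕ 75 = d3
byte 5: (1c ⊕ cc) ⊕ 73 = d0 ⊕ 73 = a3
byte 6: (27 ⊕ 4f) ⊕ 20 = 68 ⊕ 20 = 48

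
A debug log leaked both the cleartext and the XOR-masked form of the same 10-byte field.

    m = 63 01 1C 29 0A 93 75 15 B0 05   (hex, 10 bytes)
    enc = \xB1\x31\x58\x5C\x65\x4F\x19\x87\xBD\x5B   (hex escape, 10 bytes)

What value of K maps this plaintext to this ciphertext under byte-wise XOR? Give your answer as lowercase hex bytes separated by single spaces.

Since enc = m ⊕ K, XORing both sides with m gives K = m ⊕ enc.
byte 0: 63 ^ b1 = d2
byte 1: 01 ^ 31 = 30
byte 2: 1c ^ 58 = 44
byte 3: 29 ^ 5c = 75
byte 4: 0a ^ 65 = 6f
byte 5: 93 ^ 4f = dc
byte 6: 75 ^ 19 = 6c
byte 7: 15 ^ 87 = 92
byte 8: b0 ^ bd = 0d
byte 9: 05 ^ 5b = 5e

d2 30 44 75 6f dc 6c 92 0d 5e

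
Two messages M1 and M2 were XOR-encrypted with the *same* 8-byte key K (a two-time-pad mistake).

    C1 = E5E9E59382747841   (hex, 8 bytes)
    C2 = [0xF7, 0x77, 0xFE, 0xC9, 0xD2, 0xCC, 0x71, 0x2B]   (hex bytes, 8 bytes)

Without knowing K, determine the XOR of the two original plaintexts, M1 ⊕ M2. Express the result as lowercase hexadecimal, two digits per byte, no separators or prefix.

129e1b5a50b8096a

C1 ⊕ C2 = (M1 ⊕ K) ⊕ (M2 ⊕ K) = M1 ⊕ M2 — the shared key cancels under XOR.
byte 0: 229 ^ 247 =  18
byte 1: 233 ^ 119 = 158
byte 2: 229 ^ 254 =  27
byte 3: 147 ^ 201 =  90
byte 4: 130 ^ 210 =  80
byte 5: 116 ^ 204 = 184
byte 6: 120 ^ 113 =   9
byte 7:  65 ^  43 = 106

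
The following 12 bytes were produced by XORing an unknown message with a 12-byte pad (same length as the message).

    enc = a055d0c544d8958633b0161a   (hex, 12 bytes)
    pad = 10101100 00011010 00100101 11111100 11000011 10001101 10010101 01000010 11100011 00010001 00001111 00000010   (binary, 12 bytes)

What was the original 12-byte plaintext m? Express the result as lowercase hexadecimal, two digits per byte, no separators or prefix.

0c4ff539875500c4d0a11918

XOR is its own inverse, so applying the key byte-wise gives the result directly.
byte 0: 160 XOR 172 =  12
byte 1:  85 XOR  26 =  79
byte 2: 208 XOR  37 = 245
byte 3: 197 XOR 252 =  57
byte 4:  68 XOR 195 = 135
byte 5: 216 XOR 141 =  85
byte 6: 149 XOR 149 =   0
byte 7: 134 XOR  66 = 196
byte 8:  51 XOR 227 = 208
byte 9: 176 XOR  17 = 161
byte 10:  22 XOR  15 =  25
byte 11:  26 XOR   2 =  24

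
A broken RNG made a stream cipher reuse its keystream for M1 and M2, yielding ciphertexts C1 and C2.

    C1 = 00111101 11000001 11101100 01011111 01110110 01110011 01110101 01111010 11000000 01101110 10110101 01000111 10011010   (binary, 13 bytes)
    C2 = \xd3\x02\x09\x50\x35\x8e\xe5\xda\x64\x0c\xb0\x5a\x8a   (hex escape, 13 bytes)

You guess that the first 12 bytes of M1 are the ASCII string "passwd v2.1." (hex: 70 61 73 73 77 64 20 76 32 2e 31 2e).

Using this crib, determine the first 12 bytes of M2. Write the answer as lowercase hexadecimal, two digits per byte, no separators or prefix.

9ea2967c3499b0d6964c3433

First, C1 ⊕ C2 = (M1 ⊕ K) ⊕ (M2 ⊕ K) = M1 ⊕ M2, so the key drops out. Then M2 = (M1 ⊕ M2) ⊕ M1 over the first 12 bytes.
byte 0: (3d ^ d3) ^ 70 = ee ^ 70 = 9e
byte 1: (c1 ^ 02) ^ 61 = c3 ^ 61 = a2
byte 2: (ec ^ 09) ^ 73 = e5 ^ 73 = 96
byte 3: (5f ^ 50) ^ 73 = 0f ^ 73 = 7c
byte 4: (76 ^ 35) ^ 77 = 43 ^ 77 = 34
byte 5: (73 ^ 8e) ^ 64 = fd ^ 64 = 99
byte 6: (75 ^ e5) ^ 20 = 90 ^ 20 = b0
byte 7: (7a ^ da) ^ 76 = a0 ^ 76 = d6
byte 8: (c0 ^ 64) ^ 32 = a4 ^ 32 = 96
byte 9: (6e ^ 0c) ^ 2e = 62 ^ 2e = 4c
byte 10: (b5 ^ b0) ^ 31 = 05 ^ 31 = 34
byte 11: (47 ^ 5a) ^ 2e = 1d ^ 2e = 33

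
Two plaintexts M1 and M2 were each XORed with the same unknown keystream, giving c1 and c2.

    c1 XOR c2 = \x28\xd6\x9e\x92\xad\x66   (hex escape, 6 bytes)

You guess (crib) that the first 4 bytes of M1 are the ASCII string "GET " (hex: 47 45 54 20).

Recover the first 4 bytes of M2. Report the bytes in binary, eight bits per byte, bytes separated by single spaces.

Since c1 ⊕ c2 = M1 ⊕ M2, XORing with the guessed M1 bytes yields the corresponding M2 bytes: M2 = (c1 ⊕ c2) ⊕ M1.
 40 ^  71 = 111
214 ^  69 = 147
158 ^  84 = 202
146 ^  32 = 178

01101111 10010011 11001010 10110010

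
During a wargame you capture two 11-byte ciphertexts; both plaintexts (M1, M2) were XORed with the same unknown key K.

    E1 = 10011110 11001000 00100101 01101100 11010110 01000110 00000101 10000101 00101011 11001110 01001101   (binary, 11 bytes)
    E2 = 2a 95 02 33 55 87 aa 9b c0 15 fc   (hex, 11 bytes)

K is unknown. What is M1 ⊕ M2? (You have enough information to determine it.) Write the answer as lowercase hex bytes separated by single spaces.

E1 ⊕ E2 = (M1 ⊕ K) ⊕ (M2 ⊕ K) = M1 ⊕ M2 — the shared key cancels under XOR.
9e XOR 2a = b4
c8 XOR 95 = 5d
25 XOR 02 = 27
6c XOR 33 = 5f
d6 XOR 55 = 83
46 XOR 87 = c1
05 XOR aa = af
85 XOR 9b = 1e
2b XOR c0 = eb
ce XOR 15 = db
4d XOR fc = b1

b4 5d 27 5f 83 c1 af 1e eb db b1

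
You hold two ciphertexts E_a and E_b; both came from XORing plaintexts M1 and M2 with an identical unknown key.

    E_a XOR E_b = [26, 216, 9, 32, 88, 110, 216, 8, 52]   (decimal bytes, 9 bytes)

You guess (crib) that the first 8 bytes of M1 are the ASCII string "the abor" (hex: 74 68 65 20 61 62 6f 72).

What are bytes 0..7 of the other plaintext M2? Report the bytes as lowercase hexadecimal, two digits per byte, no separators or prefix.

Since E_a ⊕ E_b = M1 ⊕ M2, XORing with the guessed M1 bytes yields the corresponding M2 bytes: M2 = (E_a ⊕ E_b) ⊕ M1.
1a ^ 74 = 6e
d8 ^ 68 = b0
09 ^ 65 = 6c
20 ^ 20 = 00
58 ^ 61 = 39
6e ^ 62 = 0c
d8 ^ 6f = b7
08 ^ 72 = 7a

6eb06c00390cb77a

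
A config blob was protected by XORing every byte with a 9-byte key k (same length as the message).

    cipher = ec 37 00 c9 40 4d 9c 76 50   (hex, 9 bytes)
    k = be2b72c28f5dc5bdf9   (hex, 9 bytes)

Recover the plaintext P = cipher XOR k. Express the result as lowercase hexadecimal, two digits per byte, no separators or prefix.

521c720bcf1059cba9

ec ^ be = 52
37 ^ 2b = 1c
00 ^ 72 = 72
c9 ^ c2 = 0b
40 ^ 8f = cf
4d ^ 5d = 10
9c ^ c5 = 59
76 ^ bd = cb
50 ^ f9 = a9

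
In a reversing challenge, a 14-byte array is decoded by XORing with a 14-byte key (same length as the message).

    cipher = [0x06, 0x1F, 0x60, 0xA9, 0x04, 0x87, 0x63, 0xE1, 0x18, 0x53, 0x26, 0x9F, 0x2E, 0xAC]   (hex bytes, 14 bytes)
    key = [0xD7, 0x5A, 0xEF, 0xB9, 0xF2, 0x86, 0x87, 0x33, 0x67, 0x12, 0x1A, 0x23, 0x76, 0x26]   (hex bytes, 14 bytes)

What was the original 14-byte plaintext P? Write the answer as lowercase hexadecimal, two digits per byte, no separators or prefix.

XOR is its own inverse, so applying the key byte-wise gives the result directly.
byte 0: 06 ^ d7 = d1
byte 1: 1f ^ 5a = 45
byte 2: 60 ^ ef = 8f
byte 3: a9 ^ b9 = 10
byte 4: 04 ^ f2 = f6
byte 5: 87 ^ 86 = 01
byte 6: 63 ^ 87 = e4
byte 7: e1 ^ 33 = d2
byte 8: 18 ^ 67 = 7f
byte 9: 53 ^ 12 = 41
byte 10: 26 ^ 1a = 3c
byte 11: 9f ^ 23 = bc
byte 12: 2e ^ 76 = 58
byte 13: ac ^ 26 = 8a

d1458f10f601e4d27f413cbc588a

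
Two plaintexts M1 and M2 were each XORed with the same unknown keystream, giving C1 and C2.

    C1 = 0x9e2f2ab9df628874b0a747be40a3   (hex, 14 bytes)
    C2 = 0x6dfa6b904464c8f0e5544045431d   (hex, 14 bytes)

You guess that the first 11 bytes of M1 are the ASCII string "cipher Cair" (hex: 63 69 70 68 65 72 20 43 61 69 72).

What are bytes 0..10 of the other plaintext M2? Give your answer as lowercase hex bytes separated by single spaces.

90 bc 31 41 fe 74 60 c7 34 9a 75

First, C1 ⊕ C2 = (M1 ⊕ K) ⊕ (M2 ⊕ K) = M1 ⊕ M2, so the key drops out. Then M2 = (M1 ⊕ M2) ⊕ M1 over the first 11 bytes.
byte 0: (9e XOR 6d) XOR 63 = f3 XOR 63 = 90
byte 1: (2f XOR fa) XOR 69 = d5 XOR 69 = bc
byte 2: (2a XOR 6b) XOR 70 = 41 XOR 70 = 31
byte 3: (b9 XOR 90) XOR 68 = 29 XOR 68 = 41
byte 4: (df XOR 44) XOR 65 = 9b XOR 65 = fe
byte 5: (62 XOR 64) XOR 72 = 06 XOR 72 = 74
byte 6: (88 XOR c8) XOR 20 = 40 XOR 20 = 60
byte 7: (74 XOR f0) XOR 43 = 84 XOR 43 = c7
byte 8: (b0 XOR e5) XOR 61 = 55 XOR 61 = 34
byte 9: (a7 XOR 54) XOR 69 = f3 XOR 69 = 9a
byte 10: (47 XOR 40) XOR 72 = 07 XOR 72 = 75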